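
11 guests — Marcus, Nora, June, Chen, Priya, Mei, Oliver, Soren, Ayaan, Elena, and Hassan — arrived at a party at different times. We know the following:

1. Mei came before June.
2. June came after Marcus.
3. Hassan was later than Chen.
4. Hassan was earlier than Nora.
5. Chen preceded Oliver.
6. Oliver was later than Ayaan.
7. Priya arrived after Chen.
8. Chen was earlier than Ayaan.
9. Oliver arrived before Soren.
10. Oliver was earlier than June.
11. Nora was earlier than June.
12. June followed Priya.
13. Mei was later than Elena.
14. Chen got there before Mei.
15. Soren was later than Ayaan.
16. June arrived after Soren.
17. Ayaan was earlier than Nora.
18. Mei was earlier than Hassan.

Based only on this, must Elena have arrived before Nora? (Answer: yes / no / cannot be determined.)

yes

Chain the constraints: Elena → Mei → Hassan → Nora. Each link is directly stated, so Elena comes before Nora.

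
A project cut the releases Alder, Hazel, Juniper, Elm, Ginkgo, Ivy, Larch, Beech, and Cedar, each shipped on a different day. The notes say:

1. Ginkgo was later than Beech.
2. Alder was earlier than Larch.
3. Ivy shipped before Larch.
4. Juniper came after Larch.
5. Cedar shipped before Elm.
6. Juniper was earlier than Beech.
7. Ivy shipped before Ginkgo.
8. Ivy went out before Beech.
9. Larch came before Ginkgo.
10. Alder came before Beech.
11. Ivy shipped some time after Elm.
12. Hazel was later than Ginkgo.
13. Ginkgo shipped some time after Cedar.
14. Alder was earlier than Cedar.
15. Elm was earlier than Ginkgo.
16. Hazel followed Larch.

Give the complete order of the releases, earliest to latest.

Alder, Cedar, Elm, Ivy, Larch, Juniper, Beech, Ginkgo, Hazel

The constraints fix every adjacent pair, so only one ordering works:
Alder → Cedar → Elm → Ivy → Larch → Juniper → Beech → Ginkgo → Hazel.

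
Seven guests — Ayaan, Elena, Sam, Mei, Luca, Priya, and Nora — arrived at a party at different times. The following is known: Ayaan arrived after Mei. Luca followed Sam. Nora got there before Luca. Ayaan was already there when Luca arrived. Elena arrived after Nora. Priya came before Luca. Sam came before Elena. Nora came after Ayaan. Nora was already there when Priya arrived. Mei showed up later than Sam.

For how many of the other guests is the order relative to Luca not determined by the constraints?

1

Forced before Luca: Ayaan, Mei, Nora, Priya, and Sam.
That leaves Elena with no forced order relative to Luca — 1.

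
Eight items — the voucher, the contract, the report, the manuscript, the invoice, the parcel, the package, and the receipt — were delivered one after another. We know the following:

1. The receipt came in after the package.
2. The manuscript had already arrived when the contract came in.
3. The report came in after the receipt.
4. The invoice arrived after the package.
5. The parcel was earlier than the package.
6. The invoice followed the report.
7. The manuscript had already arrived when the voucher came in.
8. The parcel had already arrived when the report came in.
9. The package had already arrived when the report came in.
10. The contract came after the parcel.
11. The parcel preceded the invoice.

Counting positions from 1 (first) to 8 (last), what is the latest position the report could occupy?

7

The report must come before the invoice — 1 item forced after it.
Everything else can be placed before the report in some valid order, so the report can sit as late as position 8 − 1 = 7.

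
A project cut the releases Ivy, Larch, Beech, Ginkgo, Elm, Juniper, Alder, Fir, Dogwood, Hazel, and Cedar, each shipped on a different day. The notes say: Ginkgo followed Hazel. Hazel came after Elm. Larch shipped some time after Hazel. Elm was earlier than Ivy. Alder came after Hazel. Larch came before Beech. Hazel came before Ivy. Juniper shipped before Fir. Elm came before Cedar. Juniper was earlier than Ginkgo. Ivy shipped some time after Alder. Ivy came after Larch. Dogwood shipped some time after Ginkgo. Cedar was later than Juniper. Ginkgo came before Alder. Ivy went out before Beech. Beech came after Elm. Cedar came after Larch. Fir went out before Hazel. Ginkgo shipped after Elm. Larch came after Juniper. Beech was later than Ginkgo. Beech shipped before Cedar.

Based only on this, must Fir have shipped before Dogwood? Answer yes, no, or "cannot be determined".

yes

Chain the constraints: Fir → Hazel → Ginkgo → Dogwood. Each link is directly stated, so Fir comes before Dogwood.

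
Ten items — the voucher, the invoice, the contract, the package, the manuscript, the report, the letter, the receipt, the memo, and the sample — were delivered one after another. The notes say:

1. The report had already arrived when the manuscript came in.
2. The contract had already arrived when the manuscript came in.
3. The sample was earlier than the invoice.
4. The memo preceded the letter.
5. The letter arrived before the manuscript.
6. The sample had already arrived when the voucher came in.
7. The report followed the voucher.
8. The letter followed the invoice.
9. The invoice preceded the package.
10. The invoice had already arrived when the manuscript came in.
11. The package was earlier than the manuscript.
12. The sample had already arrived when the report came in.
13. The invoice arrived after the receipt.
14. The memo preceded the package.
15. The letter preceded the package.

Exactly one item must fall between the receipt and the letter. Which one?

the invoice

Tracing the constraints gives the receipt → the invoice → the letter, so the invoice sits after the receipt and before the letter.
No other item is forced both after the receipt and before the letter.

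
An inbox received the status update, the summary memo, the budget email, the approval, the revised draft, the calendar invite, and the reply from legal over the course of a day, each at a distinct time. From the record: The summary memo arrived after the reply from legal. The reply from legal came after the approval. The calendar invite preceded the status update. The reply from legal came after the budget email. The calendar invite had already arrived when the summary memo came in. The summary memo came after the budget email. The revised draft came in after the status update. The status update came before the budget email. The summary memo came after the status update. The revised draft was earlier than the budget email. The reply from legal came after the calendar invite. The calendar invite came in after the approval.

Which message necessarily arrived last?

the summary memo

Every other message has a chain of constraints placing it before the summary memo, so the summary memo is last.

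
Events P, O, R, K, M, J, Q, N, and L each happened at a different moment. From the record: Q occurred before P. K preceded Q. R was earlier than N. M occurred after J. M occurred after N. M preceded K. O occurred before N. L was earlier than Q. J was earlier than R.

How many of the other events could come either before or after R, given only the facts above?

Forced before R: J; forced after R: K, M, N, P, and Q.
That leaves L and O with no forced order relative to R — 2.

2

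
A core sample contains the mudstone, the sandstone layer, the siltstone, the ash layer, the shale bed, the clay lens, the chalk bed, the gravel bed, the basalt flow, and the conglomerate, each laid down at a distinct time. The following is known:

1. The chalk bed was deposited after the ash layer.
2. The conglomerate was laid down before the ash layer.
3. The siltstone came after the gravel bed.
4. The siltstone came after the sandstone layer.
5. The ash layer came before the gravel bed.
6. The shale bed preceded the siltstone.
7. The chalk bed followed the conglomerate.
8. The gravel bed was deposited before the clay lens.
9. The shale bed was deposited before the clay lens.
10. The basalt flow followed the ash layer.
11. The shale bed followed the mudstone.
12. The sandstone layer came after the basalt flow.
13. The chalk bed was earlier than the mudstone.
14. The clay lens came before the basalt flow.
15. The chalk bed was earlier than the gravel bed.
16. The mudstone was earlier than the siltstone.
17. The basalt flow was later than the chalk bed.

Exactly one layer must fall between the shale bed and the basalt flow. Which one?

Tracing the constraints gives the shale bed → the clay lens → the basalt flow, so the clay lens sits after the shale bed and before the basalt flow.
No other layer is forced both after the shale bed and before the basalt flow.

the clay lens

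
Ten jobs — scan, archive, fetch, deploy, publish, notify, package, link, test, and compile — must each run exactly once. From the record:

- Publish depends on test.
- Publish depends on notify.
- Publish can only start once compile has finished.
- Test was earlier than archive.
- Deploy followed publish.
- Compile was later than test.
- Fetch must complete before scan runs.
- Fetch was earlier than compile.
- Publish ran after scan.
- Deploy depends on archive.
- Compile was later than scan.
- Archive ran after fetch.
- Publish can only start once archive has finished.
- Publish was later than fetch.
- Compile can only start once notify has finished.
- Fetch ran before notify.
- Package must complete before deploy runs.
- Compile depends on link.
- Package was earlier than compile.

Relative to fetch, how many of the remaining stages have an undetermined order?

Forced after fetch: archive, compile, deploy, notify, publish, and scan.
That leaves link, package, and test with no forced order relative to fetch — 3.

3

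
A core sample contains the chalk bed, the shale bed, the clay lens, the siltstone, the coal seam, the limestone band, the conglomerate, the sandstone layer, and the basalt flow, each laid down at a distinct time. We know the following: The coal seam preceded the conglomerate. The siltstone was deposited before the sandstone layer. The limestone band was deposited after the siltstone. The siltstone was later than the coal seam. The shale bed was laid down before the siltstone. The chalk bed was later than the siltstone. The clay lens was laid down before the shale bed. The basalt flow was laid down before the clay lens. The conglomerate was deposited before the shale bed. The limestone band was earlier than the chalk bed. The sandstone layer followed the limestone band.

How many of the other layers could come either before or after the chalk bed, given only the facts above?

Forced before the chalk bed: the basalt flow, the clay lens, the coal seam, the conglomerate, the limestone band, the shale bed, and the siltstone.
That leaves the sandstone layer with no forced order relative to the chalk bed — 1.

1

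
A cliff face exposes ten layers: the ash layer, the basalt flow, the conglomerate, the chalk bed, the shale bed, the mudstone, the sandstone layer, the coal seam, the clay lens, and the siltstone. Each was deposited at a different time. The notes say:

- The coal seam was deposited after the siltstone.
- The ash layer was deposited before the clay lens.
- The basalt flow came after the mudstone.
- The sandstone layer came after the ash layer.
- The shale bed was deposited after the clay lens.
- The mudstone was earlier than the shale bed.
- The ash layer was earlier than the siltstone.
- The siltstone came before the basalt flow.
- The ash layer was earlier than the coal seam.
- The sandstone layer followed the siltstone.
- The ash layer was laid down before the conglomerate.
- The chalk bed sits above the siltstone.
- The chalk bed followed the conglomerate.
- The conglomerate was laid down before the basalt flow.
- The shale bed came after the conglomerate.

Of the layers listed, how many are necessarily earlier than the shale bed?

Directly stated before the shale bed: the clay lens, the conglomerate, and the mudstone.
The ash layer reaches the shale bed via the ash layer → the conglomerate → the shale bed.
That's the ash layer, the clay lens, the conglomerate, and the mudstone — 4 in all.

4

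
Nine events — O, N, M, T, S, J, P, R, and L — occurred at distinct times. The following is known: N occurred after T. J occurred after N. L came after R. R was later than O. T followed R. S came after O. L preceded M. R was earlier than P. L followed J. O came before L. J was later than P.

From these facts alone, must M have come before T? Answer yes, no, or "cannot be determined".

Tracing the constraints gives T → N → J → L → M, so T must come before M.
That means M cannot be before T.

no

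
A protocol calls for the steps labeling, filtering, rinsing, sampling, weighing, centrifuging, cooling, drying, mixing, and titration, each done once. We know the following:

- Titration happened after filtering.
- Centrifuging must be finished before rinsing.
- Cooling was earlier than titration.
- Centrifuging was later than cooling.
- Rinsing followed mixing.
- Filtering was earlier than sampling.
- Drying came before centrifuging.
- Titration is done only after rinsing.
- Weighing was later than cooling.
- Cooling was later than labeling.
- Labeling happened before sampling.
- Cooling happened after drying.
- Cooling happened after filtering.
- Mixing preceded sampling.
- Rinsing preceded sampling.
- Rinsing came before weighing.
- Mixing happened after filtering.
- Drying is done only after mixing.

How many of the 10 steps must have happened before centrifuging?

Directly stated before centrifuging: cooling and drying.
Filtering reaches centrifuging via filtering → cooling → centrifuging.
Labeling reaches centrifuging via labeling → cooling → centrifuging.
Mixing reaches centrifuging via mixing → drying → centrifuging.
No chain forces weighing (or any of the others) ahead of centrifuging.
That's cooling, drying, filtering, labeling, and mixing — 5 in all.

5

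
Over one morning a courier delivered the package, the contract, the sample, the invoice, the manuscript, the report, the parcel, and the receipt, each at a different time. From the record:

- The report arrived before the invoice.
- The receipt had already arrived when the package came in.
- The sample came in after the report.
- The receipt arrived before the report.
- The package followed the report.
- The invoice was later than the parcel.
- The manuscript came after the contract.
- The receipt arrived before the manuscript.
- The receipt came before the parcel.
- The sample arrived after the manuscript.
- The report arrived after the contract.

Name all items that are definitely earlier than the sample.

the contract, the manuscript, the receipt, the report

Directly stated before the sample: the manuscript and the report.
The contract reaches the sample via the contract → the report → the sample.
The receipt reaches the sample via the receipt → the report → the sample.
No chain forces the invoice (or any of the others) ahead of the sample.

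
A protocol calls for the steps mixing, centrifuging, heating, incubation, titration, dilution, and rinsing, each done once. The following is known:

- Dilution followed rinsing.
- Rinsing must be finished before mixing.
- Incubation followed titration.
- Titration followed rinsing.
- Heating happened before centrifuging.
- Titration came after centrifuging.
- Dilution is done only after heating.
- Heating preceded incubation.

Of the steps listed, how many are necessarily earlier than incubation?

4

Directly stated before incubation: heating and titration.
Centrifuging reaches incubation via centrifuging → titration → incubation.
Rinsing reaches incubation via rinsing → titration → incubation.
No chain forces mixing (or any of the others) ahead of incubation.
That's centrifuging, heating, rinsing, and titration — 4 in all.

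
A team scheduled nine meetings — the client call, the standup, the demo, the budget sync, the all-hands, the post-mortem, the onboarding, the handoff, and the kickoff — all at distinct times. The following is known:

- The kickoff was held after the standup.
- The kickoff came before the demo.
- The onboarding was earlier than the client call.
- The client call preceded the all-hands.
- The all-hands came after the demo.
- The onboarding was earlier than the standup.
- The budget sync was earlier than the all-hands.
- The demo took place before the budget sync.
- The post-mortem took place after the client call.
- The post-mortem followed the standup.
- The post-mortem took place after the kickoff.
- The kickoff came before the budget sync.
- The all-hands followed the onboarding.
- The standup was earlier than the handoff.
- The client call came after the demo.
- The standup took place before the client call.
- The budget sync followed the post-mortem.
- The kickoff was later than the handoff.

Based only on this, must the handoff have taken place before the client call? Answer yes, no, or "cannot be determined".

Chain the constraints: the handoff → the kickoff → the demo → the client call. Each link is directly stated, so the handoff comes before the client call.

yes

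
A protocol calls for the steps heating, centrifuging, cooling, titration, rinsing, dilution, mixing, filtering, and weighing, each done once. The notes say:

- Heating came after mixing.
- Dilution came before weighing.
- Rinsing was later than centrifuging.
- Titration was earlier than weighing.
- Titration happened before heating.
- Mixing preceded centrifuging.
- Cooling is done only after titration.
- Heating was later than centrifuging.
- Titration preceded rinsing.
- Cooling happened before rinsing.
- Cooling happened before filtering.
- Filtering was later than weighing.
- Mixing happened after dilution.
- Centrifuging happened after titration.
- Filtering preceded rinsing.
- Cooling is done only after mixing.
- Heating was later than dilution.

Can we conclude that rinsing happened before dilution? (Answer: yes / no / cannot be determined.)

no

Tracing the constraints gives dilution → weighing → filtering → rinsing, so dilution must come before rinsing.
That means rinsing cannot be before dilution.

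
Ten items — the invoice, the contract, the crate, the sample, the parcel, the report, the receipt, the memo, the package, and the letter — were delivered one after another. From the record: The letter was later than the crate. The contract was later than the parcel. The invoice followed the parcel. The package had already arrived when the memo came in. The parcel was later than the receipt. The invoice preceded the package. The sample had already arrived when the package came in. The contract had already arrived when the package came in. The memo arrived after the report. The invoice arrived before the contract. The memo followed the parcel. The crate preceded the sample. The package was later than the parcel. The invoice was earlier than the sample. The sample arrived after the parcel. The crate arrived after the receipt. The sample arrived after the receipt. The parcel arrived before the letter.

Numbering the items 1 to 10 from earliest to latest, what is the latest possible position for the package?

The package must come before the memo — 1 item forced after it.
Everything else can be placed before the package in some valid order, so the package can sit as late as position 10 − 1 = 9.

9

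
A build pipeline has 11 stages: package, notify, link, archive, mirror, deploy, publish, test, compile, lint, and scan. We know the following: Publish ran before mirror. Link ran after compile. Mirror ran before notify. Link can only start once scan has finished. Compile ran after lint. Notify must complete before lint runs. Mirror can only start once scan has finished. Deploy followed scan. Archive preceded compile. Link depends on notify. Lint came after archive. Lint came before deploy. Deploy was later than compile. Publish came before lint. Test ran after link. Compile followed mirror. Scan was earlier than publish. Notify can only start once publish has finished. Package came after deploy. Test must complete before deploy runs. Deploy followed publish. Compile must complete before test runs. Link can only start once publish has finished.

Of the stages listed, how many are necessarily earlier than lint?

Directly stated before lint: archive, notify, and publish.
Mirror reaches lint via mirror → notify → lint.
Scan reaches lint via scan → publish → lint.
No chain forces test (or any of the others) ahead of lint.
That's archive, mirror, notify, publish, and scan — 5 in all.

5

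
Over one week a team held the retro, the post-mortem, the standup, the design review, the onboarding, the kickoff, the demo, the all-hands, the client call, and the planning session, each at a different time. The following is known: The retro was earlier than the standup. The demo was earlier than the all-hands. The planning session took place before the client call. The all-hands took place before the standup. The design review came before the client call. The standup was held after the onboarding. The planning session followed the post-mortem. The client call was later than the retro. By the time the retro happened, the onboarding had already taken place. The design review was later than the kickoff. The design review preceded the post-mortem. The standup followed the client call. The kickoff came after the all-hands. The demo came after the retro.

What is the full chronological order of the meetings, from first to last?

The constraints fix every adjacent pair, so only one ordering works:
the onboarding → the retro → the demo → the all-hands → the kickoff → the design review → the post-mortem → the planning session → the client call → the standup.

the onboarding, the retro, the demo, the all-hands, the kickoff, the design review, the post-mortem, the planning session, the client call, the standup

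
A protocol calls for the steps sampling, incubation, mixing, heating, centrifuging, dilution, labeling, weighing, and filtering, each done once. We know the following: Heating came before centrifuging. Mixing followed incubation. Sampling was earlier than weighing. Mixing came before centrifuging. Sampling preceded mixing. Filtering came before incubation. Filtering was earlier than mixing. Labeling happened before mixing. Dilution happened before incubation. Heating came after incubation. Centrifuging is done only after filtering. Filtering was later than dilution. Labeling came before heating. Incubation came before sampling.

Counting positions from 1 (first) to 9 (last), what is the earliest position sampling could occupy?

4

Dilution, filtering, and incubation must all come before sampling — 3 forced predecessors.
Nothing else is forced ahead of sampling, so its earliest slot is position 3 + 1 = 4.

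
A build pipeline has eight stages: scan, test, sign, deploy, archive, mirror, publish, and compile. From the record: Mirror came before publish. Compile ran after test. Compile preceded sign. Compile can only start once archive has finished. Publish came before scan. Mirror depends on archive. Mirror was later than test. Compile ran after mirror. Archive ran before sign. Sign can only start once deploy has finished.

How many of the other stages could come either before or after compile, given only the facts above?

Forced before compile: archive, mirror, and test; forced after compile: sign.
That leaves deploy, publish, and scan with no forced order relative to compile — 3.

3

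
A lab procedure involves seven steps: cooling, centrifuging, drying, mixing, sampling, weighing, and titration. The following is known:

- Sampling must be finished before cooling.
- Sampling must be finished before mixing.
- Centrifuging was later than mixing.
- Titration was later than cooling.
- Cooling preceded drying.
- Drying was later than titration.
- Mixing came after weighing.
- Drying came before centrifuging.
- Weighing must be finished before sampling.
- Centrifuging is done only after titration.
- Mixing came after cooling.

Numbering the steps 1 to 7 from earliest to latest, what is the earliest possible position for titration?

Cooling, sampling, and weighing must all come before titration — 3 forced predecessors.
Nothing else is forced ahead of titration, so its earliest slot is position 3 + 1 = 4.

4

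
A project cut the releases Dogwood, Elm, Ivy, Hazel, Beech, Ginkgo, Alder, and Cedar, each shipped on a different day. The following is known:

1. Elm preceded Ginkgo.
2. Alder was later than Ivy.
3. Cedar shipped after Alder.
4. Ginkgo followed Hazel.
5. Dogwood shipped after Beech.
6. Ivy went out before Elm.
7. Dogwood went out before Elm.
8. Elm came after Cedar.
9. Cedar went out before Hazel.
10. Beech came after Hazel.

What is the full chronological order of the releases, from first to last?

The constraints fix every adjacent pair, so only one ordering works:
Ivy → Alder → Cedar → Hazel → Beech → Dogwood → Elm → Ginkgo.

Ivy, Alder, Cedar, Hazel, Beech, Dogwood, Elm, Ginkgo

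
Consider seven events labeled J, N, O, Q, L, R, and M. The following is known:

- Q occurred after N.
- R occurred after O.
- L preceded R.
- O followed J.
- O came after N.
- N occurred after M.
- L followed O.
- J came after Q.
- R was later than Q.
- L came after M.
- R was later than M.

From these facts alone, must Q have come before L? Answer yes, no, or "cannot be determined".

yes

Chain the constraints: Q → J → O → L. Each link is directly stated, so Q comes before L.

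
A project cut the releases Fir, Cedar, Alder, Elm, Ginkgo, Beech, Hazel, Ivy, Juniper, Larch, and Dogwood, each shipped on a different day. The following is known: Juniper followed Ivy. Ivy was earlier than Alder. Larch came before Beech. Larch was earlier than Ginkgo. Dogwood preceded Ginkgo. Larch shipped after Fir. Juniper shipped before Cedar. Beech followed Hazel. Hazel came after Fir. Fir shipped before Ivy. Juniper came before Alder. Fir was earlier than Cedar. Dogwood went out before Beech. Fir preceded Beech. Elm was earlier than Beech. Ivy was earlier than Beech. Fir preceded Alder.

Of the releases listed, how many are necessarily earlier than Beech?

Directly stated before Beech: Dogwood, Elm, Fir, Hazel, Ivy, and Larch.
No chain forces Ginkgo (or any of the others) ahead of Beech.
That's Dogwood, Elm, Fir, Hazel, Ivy, and Larch — 6 in all.

6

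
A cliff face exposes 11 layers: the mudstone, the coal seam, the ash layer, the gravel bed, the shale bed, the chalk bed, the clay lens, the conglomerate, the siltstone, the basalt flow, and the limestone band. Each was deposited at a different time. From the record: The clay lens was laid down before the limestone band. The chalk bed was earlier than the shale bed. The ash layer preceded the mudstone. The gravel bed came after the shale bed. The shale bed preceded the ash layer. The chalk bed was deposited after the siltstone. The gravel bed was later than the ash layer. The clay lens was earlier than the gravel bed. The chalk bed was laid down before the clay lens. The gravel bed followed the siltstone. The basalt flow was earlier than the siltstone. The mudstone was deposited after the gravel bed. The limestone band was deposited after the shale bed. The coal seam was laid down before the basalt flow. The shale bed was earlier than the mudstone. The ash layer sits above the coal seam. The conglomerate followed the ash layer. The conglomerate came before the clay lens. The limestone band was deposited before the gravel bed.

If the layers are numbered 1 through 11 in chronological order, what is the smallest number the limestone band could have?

9

The ash layer, the basalt flow, the chalk bed, the clay lens, the coal seam, the conglomerate, the shale bed, and the siltstone must all come before the limestone band — 8 forced predecessors.
Nothing else is forced ahead of the limestone band, so its earliest slot is position 8 + 1 = 9.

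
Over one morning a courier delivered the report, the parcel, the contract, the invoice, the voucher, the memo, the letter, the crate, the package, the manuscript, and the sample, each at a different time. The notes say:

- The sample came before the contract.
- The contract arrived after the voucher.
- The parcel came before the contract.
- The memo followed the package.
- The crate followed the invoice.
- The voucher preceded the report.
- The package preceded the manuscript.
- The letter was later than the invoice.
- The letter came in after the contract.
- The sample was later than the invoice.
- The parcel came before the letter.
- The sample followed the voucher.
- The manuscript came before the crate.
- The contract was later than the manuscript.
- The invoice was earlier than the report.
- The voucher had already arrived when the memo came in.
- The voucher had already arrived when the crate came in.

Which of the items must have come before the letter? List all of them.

the contract, the invoice, the manuscript, the package, the parcel, the sample, the voucher

Directly stated before the letter: the contract, the invoice, and the parcel.
The manuscript reaches the letter via the manuscript → the contract → the letter.
The package reaches the letter via the package → the manuscript → the contract → the letter.
The sample reaches the letter via the sample → the contract → the letter.
Likewise the voucher reaches the letter by chaining the stated constraints.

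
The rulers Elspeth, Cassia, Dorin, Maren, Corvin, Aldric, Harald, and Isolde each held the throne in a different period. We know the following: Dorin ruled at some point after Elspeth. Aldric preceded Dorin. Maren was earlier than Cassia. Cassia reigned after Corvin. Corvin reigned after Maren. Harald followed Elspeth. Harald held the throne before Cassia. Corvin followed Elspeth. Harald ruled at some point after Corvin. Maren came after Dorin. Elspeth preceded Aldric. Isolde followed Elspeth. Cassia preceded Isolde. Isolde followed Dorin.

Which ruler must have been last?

Isolde

Every other ruler has a chain of constraints placing them before Isolde, so Isolde is last.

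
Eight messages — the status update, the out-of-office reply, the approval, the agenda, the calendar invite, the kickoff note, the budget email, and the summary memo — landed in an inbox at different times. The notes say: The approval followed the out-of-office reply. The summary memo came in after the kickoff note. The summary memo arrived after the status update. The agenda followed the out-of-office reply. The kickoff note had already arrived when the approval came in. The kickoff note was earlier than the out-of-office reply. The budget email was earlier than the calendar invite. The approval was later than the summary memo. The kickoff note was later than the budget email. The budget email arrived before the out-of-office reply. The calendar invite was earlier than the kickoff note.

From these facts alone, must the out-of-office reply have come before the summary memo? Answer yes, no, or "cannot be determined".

No chain of stated constraints runs from the out-of-office reply to the summary memo, and none runs from the summary memo to the out-of-office reply either.
So the relative order of the out-of-office reply and the summary memo is not fixed by the given facts.

cannot be determined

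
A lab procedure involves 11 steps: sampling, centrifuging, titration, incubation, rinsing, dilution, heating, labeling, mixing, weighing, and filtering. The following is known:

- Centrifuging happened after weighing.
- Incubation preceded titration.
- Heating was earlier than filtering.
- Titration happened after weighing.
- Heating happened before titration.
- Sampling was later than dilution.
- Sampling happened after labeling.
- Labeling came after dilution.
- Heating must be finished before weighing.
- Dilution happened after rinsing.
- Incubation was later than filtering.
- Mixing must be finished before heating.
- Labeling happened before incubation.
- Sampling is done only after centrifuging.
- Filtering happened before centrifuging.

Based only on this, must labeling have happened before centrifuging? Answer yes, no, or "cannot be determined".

cannot be determined

No chain of stated constraints runs from labeling to centrifuging, and none runs from centrifuging to labeling either.
So the relative order of labeling and centrifuging is not fixed by the given facts.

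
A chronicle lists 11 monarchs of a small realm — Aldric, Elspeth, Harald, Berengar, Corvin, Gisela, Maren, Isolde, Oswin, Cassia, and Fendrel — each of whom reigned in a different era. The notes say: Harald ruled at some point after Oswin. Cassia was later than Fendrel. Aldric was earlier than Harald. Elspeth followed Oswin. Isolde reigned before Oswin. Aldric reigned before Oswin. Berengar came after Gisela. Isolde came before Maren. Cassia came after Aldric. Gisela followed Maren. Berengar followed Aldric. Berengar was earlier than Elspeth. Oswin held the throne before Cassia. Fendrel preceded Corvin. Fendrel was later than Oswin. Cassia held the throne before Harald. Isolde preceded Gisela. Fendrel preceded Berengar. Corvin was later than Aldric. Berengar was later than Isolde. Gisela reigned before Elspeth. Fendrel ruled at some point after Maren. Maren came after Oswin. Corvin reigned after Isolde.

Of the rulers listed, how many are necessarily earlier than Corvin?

5

Directly stated before Corvin: Aldric, Fendrel, and Isolde.
Maren reaches Corvin via Maren → Fendrel → Corvin.
Oswin reaches Corvin via Oswin → Fendrel → Corvin.
No chain forces Cassia (or any of the others) ahead of Corvin.
That's Aldric, Fendrel, Isolde, Maren, and Oswin — 5 in all.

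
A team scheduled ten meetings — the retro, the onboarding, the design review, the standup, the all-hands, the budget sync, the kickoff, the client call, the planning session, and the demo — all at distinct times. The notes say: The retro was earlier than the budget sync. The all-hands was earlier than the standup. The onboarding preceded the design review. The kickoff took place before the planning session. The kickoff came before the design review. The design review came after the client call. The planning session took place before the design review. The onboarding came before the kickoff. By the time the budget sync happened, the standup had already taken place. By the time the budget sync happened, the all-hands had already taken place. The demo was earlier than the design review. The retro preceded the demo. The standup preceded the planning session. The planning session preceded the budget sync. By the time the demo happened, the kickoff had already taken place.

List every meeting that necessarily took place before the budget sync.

the all-hands, the kickoff, the onboarding, the planning session, the retro, the standup

Directly stated before the budget sync: the all-hands, the planning session, the retro, and the standup.
The kickoff reaches the budget sync via the kickoff → the planning session → the budget sync.
The onboarding reaches the budget sync via the onboarding → the kickoff → the planning session → the budget sync.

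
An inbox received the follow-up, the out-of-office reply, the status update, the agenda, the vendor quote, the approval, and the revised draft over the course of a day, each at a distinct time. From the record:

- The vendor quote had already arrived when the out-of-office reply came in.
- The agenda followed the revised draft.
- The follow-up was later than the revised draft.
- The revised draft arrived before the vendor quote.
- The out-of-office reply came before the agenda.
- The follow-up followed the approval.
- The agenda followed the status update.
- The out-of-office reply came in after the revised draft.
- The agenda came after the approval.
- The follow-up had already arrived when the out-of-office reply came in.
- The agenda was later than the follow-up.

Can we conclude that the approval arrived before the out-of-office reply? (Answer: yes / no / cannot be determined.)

Chain the constraints: the approval → the follow-up → the out-of-office reply. Each link is directly stated, so the approval comes before the out-of-office reply.

yes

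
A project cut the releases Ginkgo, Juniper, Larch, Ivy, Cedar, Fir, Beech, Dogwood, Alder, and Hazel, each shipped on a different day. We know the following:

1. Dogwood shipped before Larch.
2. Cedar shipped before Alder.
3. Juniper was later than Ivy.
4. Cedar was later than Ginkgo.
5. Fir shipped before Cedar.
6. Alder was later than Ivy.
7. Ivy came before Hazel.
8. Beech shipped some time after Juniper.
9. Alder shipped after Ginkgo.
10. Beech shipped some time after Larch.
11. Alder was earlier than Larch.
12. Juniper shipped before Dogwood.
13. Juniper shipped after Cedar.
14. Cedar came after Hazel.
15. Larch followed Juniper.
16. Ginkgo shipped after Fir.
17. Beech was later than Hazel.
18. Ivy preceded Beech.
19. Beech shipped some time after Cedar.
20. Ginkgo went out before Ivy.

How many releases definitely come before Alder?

5

Directly stated before Alder: Cedar, Ginkgo, and Ivy.
Fir reaches Alder via Fir → Ginkgo → Alder.
Hazel reaches Alder via Hazel → Cedar → Alder.
That's Cedar, Fir, Ginkgo, Hazel, and Ivy — 5 in all.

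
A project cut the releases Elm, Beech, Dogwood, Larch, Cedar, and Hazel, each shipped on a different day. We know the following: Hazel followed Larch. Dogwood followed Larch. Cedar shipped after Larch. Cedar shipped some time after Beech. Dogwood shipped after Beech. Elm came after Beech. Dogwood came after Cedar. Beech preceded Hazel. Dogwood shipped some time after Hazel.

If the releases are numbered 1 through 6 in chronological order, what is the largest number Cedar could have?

5

Cedar must come before Dogwood — 1 release forced after it.
Everything else can be placed before Cedar in some valid order, so Cedar can sit as late as position 6 − 1 = 5.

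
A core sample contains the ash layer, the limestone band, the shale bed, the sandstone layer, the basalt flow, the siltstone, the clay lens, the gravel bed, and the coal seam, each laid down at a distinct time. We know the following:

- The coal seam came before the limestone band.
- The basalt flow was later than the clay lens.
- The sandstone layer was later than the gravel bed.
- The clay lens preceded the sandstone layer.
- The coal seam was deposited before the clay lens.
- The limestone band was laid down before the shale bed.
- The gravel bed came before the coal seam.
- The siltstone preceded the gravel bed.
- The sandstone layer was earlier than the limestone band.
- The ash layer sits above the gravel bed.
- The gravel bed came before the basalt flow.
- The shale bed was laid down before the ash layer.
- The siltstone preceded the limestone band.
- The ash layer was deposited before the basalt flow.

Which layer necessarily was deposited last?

the basalt flow

Every other layer has a chain of constraints placing it before the basalt flow, so the basalt flow is last.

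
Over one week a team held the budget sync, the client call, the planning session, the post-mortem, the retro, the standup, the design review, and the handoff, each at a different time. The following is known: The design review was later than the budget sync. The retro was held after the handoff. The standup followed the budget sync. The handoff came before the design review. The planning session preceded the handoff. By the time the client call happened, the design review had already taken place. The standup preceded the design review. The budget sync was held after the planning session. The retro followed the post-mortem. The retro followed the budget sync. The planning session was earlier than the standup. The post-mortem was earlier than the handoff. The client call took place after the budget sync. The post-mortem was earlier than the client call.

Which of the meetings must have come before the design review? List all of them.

Directly stated before the design review: the budget sync, the handoff, and the standup.
The planning session reaches the design review via the planning session → the standup → the design review.
The post-mortem reaches the design review via the post-mortem → the handoff → the design review.
No chain forces the client call (or any of the others) ahead of the design review.

the budget sync, the handoff, the planning session, the post-mortem, the standup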